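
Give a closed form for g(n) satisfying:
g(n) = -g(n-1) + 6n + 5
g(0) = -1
First-order linear with linear forcing.
Homogeneous solution: g_h(n) = A·(-1)^n.
Try particular g_p(n) = pn + q. Substituting:
  pn + q = -(p(n-1) + q) + 6n + 5.
Matching the n-coefficient: p = -p + 6 ⇒ p = 3.
Matching constants: q = p - q + 5 ⇒ q = 4.
General: g(n) = A·(-1)^n + 3 n + 4.
Apply g(0) = -1: A + 4 = -1 ⇒ A = -5.
So g(n) = - 5 \left(-1\right)^{n} + 3 n + 4.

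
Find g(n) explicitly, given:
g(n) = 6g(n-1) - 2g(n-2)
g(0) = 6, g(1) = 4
Characteristic equation: x² - 6x + 2 = 0.
Discriminant Δ = (6)² + 4·(-2) = 28.
Roots r₁,₂ = (6 ± √28)/2, so r₁ = \sqrt{7} + 3, r₂ = 3 - \sqrt{7}.
General solution: g(n) = A·r₁^n + B·r₂^n.
From the initial conditions, A + B = 6 and r₁A + r₂B = 4.
Since r₁ - r₂ = √28: A = (4 - (6)r₂)/√28 = 3 - \sqrt{7}, and B = 6 - A = \sqrt{7} + 3.
So g(n) = \left(3 - \sqrt{7}\right)\left(\sqrt{7} + 3\right)^n + \left(\sqrt{7} + 3\right)\left(3 - \sqrt{7}\right)^n.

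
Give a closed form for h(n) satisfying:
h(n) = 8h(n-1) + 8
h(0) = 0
First-order linear non-homogeneous.
Homogeneous solution: h_h(n) = A·(8)^n.
Try constant particular solution h_p = K: K = 8K + 8 ⇒ K = - \frac{8}{7}.
General: h(n) = A·(8)^n - \frac{8}{7}.
Apply h(0) = 0: A - \frac{8}{7} = 0 ⇒ A = \frac{8}{7}.
So h(n) = \frac{8 \cdot 8^{n}}{7} - \frac{8}{7}.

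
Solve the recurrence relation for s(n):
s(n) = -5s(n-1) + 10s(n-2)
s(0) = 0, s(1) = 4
Characteristic equation: x² + 5x - 10 = 0.
Discriminant Δ = (-5)² + 4·(10) = 65.
Roots r₁,₂ = (-5 ± √65)/2, so r₁ = - \frac{5}{2} + \frac{\sqrt{65}}{2}, r₂ = - \frac{\sqrt{65}}{2} - \frac{5}{2}.
General solution: s(n) = A·r₁^n + B·r₂^n.
From the initial conditions, A + B = 0 and r₁A + r₂B = 4.
Since r₁ - r₂ = √65: A = (4 - (0)r₂)/√65 = \frac{4 \sqrt{65}}{65}, and B = 0 - A = - \frac{4 \sqrt{65}}{65}.
So s(n) = \left(\frac{4 \sqrt{65}}{65}\right)\left(- \frac{5}{2} + \frac{\sqrt{65}}{2}\right)^n + \left(- \frac{4 \sqrt{65}}{65}\right)\left(- \frac{\sqrt{65}}{2} - \frac{5}{2}\right)^n.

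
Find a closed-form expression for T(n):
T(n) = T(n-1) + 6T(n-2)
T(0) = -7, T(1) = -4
Characteristic equation: x² - x - 6 = 0, which factors as (x - (3))(x - (-2)) = 0.
Roots r₁ = 3, r₂ = -2 (distinct).
General solution: T(n) = A·(3)^n + B·(-2)^n.
From T(0) = -7: A + B = -7.
From T(1) = -4: 3A - 2B = -4.
Solving: A = - \frac{18}{5}, B = - \frac{17}{5}.
So T(n) = - \frac{17 \left(-2\right)^{n}}{5} - \frac{18 \cdot 3^{n}}{5}.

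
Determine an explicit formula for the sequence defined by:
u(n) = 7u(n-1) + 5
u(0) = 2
First-order linear non-homogeneous.
Homogeneous solution: u_h(n) = A·(7)^n.
Try constant particular solution u_p = K: K = 7K + 5 ⇒ K = - \frac{5}{6}.
General: u(n) = A·(7)^n - \frac{5}{6}.
Apply u(0) = 2: A - \frac{5}{6} = 2 ⇒ A = \frac{17}{6}.
So u(n) = \frac{17 \cdot 7^{n}}{6} - \frac{5}{6}.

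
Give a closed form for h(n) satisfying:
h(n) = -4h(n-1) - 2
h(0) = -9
First-order linear non-homogeneous.
Homogeneous solution: h_h(n) = A·(-4)^n.
Try constant particular solution h_p = K: K = -4K - 2 ⇒ K = - \frac{2}{5}.
General: h(n) = A·(-4)^n - \frac{2}{5}.
Apply h(0) = -9: A - \frac{2}{5} = -9 ⇒ A = - \frac{43}{5}.
So h(n) = - \frac{43 \left(-4\right)^{n}}{5} - \frac{2}{5}.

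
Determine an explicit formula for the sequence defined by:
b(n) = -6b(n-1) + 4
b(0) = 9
First-order linear non-homogeneous.
Homogeneous solution: b_h(n) = A·(-6)^n.
Try constant particular solution b_p = K: K = -6K + 4 ⇒ K = \frac{4}{7}.
General: b(n) = A·(-6)^n + \frac{4}{7}.
Apply b(0) = 9: A + \frac{4}{7} = 9 ⇒ A = \frac{59}{7}.
So b(n) = \frac{59 \left(-6\right)^{n}}{7} + \frac{4}{7}.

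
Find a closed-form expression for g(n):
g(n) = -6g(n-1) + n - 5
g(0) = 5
First-order linear with linear forcing.
Homogeneous solution: g_h(n) = A·(-6)^n.
Try particular g_p(n) = pn + q. Substituting:
  pn + q = -6(p(n-1) + q) + n - 5.
Matching the n-coefficient: p = -6p + 1 ⇒ p = \frac{1}{7}.
Matching constants: q = 6p - 6q - 5 ⇒ q = - \frac{29}{49}.
General: g(n) = A·(-6)^n + \frac{n}{7} - \frac{29}{49}.
Apply g(0) = 5: A - \frac{29}{49} = 5 ⇒ A = \frac{274}{49}.
So g(n) = \frac{274 \left(-6\right)^{n}}{49} + \frac{n}{7} - \frac{29}{49}.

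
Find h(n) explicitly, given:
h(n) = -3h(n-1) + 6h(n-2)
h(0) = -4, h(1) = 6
Characteristic equation: x² + 3x - 6 = 0.
Discriminant Δ = (-3)² + 4·(6) = 33.
Roots r₁,₂ = (-3 ± √33)/2, so r₁ = - \frac{3}{2} + \frac{\sqrt{33}}{2}, r₂ = - \frac{\sqrt{33}}{2} - \frac{3}{2}.
General solution: h(n) = A·r₁^n + B·r₂^n.
From the initial conditions, A + B = -4 and r₁A + r₂B = 6.
Since r₁ - r₂ = √33: A = (6 - (-4)r₂)/√33 = -2, and B = -4 - A = -2.
So h(n) = \left(-2\right)\left(- \frac{3}{2} + \frac{\sqrt{33}}{2}\right)^n + \left(-2\right)\left(- \frac{\sqrt{33}}{2} - \frac{3}{2}\right)^n.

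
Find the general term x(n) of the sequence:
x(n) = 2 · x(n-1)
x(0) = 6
Pure geometric recurrence with ratio 2.
By induction x(n) = x(0) · (2)^n = 6 \cdot 2^{n}.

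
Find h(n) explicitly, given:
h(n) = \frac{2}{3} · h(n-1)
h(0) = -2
Pure geometric recurrence with ratio \frac{2}{3}.
By induction h(n) = h(0) · (\frac{2}{3})^n = - 2 \left(\frac{2}{3}\right)^{n}.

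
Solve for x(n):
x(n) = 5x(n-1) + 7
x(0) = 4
First-order linear non-homogeneous.
Homogeneous solution: x_h(n) = A·(5)^n.
Try constant particular solution x_p = K: K = 5K + 7 ⇒ K = - \frac{7}{4}.
General: x(n) = A·(5)^n - \frac{7}{4}.
Apply x(0) = 4: A - \frac{7}{4} = 4 ⇒ A = \frac{23}{4}.
So x(n) = \frac{23 \cdot 5^{n}}{4} - \frac{7}{4}.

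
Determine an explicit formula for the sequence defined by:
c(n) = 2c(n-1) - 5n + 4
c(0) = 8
First-order linear with linear forcing.
Homogeneous solution: c_h(n) = A·(2)^n.
Try particular c_p(n) = pn + q. Substituting:
  pn + q = 2(p(n-1) + q) - 5n + 4.
Matching the n-coefficient: p = 2p - 5 ⇒ p = 5.
Matching constants: q = -2p + 2q + 4 ⇒ q = 6.
General: c(n) = A·(2)^n + 5 n + 6.
Apply c(0) = 8: A + 6 = 8 ⇒ A = 2.
So c(n) = 2 \cdot 2^{n} + 5 n + 6.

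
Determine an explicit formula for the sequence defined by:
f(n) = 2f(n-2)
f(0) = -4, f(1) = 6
Characteristic equation: x² - 2 = 0.
Discriminant Δ = (0)² + 4·(2) = 8.
Roots r₁,₂ = (0 ± √8)/2, so r₁ = \sqrt{2}, r₂ = - \sqrt{2}.
General solution: f(n) = A·r₁^n + B·r₂^n.
From the initial conditions, A + B = -4 and r₁A + r₂B = 6.
Since r₁ - r₂ = √8: A = (6 - (-4)r₂)/√8 = -2 + \frac{3 \sqrt{2}}{2}, and B = -4 - A = - \frac{3 \sqrt{2}}{2} - 2.
So f(n) = \left(-2 + \frac{3 \sqrt{2}}{2}\right)\left(\sqrt{2}\right)^n + \left(- \frac{3 \sqrt{2}}{2} - 2\right)\left(- \sqrt{2}\right)^n.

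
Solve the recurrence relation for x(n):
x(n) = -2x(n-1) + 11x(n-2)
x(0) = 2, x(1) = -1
Characteristic equation: x² + 2x - 11 = 0.
Discriminant Δ = (-2)² + 4·(11) = 48.
Roots r₁,₂ = (-2 ± √48)/2, so r₁ = -1 + 2 \sqrt{3}, r₂ = - 2 \sqrt{3} - 1.
General solution: x(n) = A·r₁^n + B·r₂^n.
From the initial conditions, A + B = 2 and r₁A + r₂B = -1.
Since r₁ - r₂ = √48: A = (-1 - (2)r₂)/√48 = \frac{\sqrt{3}}{12} + 1, and B = 2 - A = 1 - \frac{\sqrt{3}}{12}.
So x(n) = \left(\frac{\sqrt{3}}{12} + 1\right)\left(-1 + 2 \sqrt{3}\right)^n + \left(1 - \frac{\sqrt{3}}{12}\right)\left(- 2 \sqrt{3} - 1\right)^n.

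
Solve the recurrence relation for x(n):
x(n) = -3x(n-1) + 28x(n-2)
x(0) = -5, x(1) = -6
Characteristic equation: x² + 3x - 28 = 0, which factors as (x - (-7))(x - (4)) = 0.
Roots r₁ = -7, r₂ = 4 (distinct).
General solution: x(n) = A·(-7)^n + B·(4)^n.
From x(0) = -5: A + B = -5.
From x(1) = -6: -7A + 4B = -6.
Solving: A = - \frac{14}{11}, B = - \frac{41}{11}.
So x(n) = - \frac{14 \left(-7\right)^{n}}{11} - \frac{41 \cdot 4^{n}}{11}.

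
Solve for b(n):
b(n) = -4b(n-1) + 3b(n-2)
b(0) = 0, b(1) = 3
Characteristic equation: x² + 4x - 3 = 0.
Discriminant Δ = (-4)² + 4·(3) = 28.
Roots r₁,₂ = (-4 ± √28)/2, so r₁ = -2 + \sqrt{7}, r₂ = - \sqrt{7} - 2.
General solution: b(n) = A·r₁^n + B·r₂^n.
From the initial conditions, A + B = 0 and r₁A + r₂B = 3.
Since r₁ - r₂ = √28: A = (3 - (0)r₂)/√28 = \frac{3 \sqrt{7}}{14}, and B = 0 - A = - \frac{3 \sqrt{7}}{14}.
So b(n) = \left(\frac{3 \sqrt{7}}{14}\right)\left(-2 + \sqrt{7}\right)^n + \left(- \frac{3 \sqrt{7}}{14}\right)\left(- \sqrt{7} - 2\right)^n.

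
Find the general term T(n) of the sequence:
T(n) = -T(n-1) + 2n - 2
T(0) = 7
First-order linear with linear forcing.
Homogeneous solution: T_h(n) = A·(-1)^n.
Try particular T_p(n) = pn + q. Substituting:
  pn + q = -(p(n-1) + q) + 2n - 2.
Matching the n-coefficient: p = -p + 2 ⇒ p = 1.
Matching constants: q = p - q - 2 ⇒ q = - \frac{1}{2}.
General: T(n) = A·(-1)^n + n - \frac{1}{2}.
Apply T(0) = 7: A - \frac{1}{2} = 7 ⇒ A = \frac{15}{2}.
So T(n) = \frac{15 \left(-1\right)^{n}}{2} + n - \frac{1}{2}.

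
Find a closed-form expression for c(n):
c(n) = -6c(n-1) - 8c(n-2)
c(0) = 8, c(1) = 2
Characteristic equation: x² + 6x + 8 = 0, which factors as (x - (-2))(x - (-4)) = 0.
Roots r₁ = -2, r₂ = -4 (distinct).
General solution: c(n) = A·(-2)^n + B·(-4)^n.
From c(0) = 8: A + B = 8.
From c(1) = 2: -2A - 4B = 2.
Solving: A = 17, B = -9.
So c(n) = 17 \left(-2\right)^{n} - 9 \left(-4\right)^{n}.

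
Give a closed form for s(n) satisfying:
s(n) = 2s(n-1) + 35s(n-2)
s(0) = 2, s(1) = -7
Characteristic equation: x² - 2x - 35 = 0, which factors as (x - (7))(x - (-5)) = 0.
Roots r₁ = 7, r₂ = -5 (distinct).
General solution: s(n) = A·(7)^n + B·(-5)^n.
From s(0) = 2: A + B = 2.
From s(1) = -7: 7A - 5B = -7.
Solving: A = \frac{1}{4}, B = \frac{7}{4}.
So s(n) = \frac{7 \left(-5\right)^{n}}{4} + \frac{7^{n}}{4}.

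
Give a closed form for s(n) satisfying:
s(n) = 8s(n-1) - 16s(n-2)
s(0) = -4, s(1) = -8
Characteristic equation: x² - 8x + 16 = 0, which is (x - (4))².
Repeated root r = 4.
General solution: s(n) = (A + Bn)·(4)^n.
From s(0) = -4: A = -4.
From s(1) = -8: (A + B)·(4) = -8 ⇒ B = 2.
So s(n) = \left(2 n - 4\right) \cdot (4)^n.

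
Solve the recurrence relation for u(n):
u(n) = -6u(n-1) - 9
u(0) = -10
First-order linear non-homogeneous.
Homogeneous solution: u_h(n) = A·(-6)^n.
Try constant particular solution u_p = K: K = -6K - 9 ⇒ K = - \frac{9}{7}.
General: u(n) = A·(-6)^n - \frac{9}{7}.
Apply u(0) = -10: A - \frac{9}{7} = -10 ⇒ A = - \frac{61}{7}.
So u(n) = - \frac{61 \left(-6\right)^{n}}{7} - \frac{9}{7}.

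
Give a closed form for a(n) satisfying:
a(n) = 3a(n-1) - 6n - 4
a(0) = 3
First-order linear with linear forcing.
Homogeneous solution: a_h(n) = A·(3)^n.
Try particular a_p(n) = pn + q. Substituting:
  pn + q = 3(p(n-1) + q) - 6n - 4.
Matching the n-coefficient: p = 3p - 6 ⇒ p = 3.
Matching constants: q = -3p + 3q - 4 ⇒ q = \frac{13}{2}.
General: a(n) = A·(3)^n + 3 n + \frac{13}{2}.
Apply a(0) = 3: A + \frac{13}{2} = 3 ⇒ A = - \frac{7}{2}.
So a(n) = - \frac{7 \cdot 3^{n}}{2} + 3 n + \frac{13}{2}.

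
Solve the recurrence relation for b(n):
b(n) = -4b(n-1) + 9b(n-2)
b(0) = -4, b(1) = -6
Characteristic equation: x² + 4x - 9 = 0.
Discriminant Δ = (-4)² + 4·(9) = 52.
Roots r₁,₂ = (-4 ± √52)/2, so r₁ = -2 + \sqrt{13}, r₂ = - \sqrt{13} - 2.
General solution: b(n) = A·r₁^n + B·r₂^n.
From the initial conditions, A + B = -4 and r₁A + r₂B = -6.
Since r₁ - r₂ = √52: A = (-6 - (-4)r₂)/√52 = -2 - \frac{7 \sqrt{13}}{13}, and B = -4 - A = -2 + \frac{7 \sqrt{13}}{13}.
So b(n) = \left(-2 - \frac{7 \sqrt{13}}{13}\right)\left(-2 + \sqrt{13}\right)^n + \left(-2 + \frac{7 \sqrt{13}}{13}\right)\left(- \sqrt{13} - 2\right)^n.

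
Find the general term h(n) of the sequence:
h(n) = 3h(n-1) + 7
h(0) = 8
First-order linear non-homogeneous.
Homogeneous solution: h_h(n) = A·(3)^n.
Try constant particular solution h_p = K: K = 3K + 7 ⇒ K = - \frac{7}{2}.
General: h(n) = A·(3)^n - \frac{7}{2}.
Apply h(0) = 8: A - \frac{7}{2} = 8 ⇒ A = \frac{23}{2}.
So h(n) = \frac{23 \cdot 3^{n}}{2} - \frac{7}{2}.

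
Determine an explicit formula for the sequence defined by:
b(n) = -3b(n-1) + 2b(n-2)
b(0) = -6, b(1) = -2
Characteristic equation: x² + 3x - 2 = 0.
Discriminant Δ = (-3)² + 4·(2) = 17.
Roots r₁,₂ = (-3 ± √17)/2, so r₁ = - \frac{3}{2} + \frac{\sqrt{17}}{2}, r₂ = - \frac{\sqrt{17}}{2} - \frac{3}{2}.
General solution: b(n) = A·r₁^n + B·r₂^n.
From the initial conditions, A + B = -6 and r₁A + r₂B = -2.
Since r₁ - r₂ = √17: A = (-2 - (-6)r₂)/√17 = -3 - \frac{11 \sqrt{17}}{17}, and B = -6 - A = -3 + \frac{11 \sqrt{17}}{17}.
So b(n) = \left(-3 - \frac{11 \sqrt{17}}{17}\right)\left(- \frac{3}{2} + \frac{\sqrt{17}}{2}\right)^n + \left(-3 + \frac{11 \sqrt{17}}{17}\right)\left(- \frac{\sqrt{17}}{2} - \frac{3}{2}\right)^n.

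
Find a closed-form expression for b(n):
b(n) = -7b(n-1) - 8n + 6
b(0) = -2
First-order linear with linear forcing.
Homogeneous solution: b_h(n) = A·(-7)^n.
Try particular b_p(n) = pn + q. Substituting:
  pn + q = -7(p(n-1) + q) - 8n + 6.
Matching the n-coefficient: p = -7p - 8 ⇒ p = -1.
Matching constants: q = 7p - 7q + 6 ⇒ q = - \frac{1}{8}.
General: b(n) = A·(-7)^n - n - \frac{1}{8}.
Apply b(0) = -2: A - \frac{1}{8} = -2 ⇒ A = - \frac{15}{8}.
So b(n) = - \frac{15 \left(-7\right)^{n}}{8} - n - \frac{1}{8}.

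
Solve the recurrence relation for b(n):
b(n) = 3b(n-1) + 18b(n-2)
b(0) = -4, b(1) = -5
Characteristic equation: x² - 3x - 18 = 0, which factors as (x - (6))(x - (-3)) = 0.
Roots r₁ = 6, r₂ = -3 (distinct).
General solution: b(n) = A·(6)^n + B·(-3)^n.
From b(0) = -4: A + B = -4.
From b(1) = -5: 6A - 3B = -5.
Solving: A = - \frac{17}{9}, B = - \frac{19}{9}.
So b(n) = - \frac{19 \left(-3\right)^{n}}{9} - \frac{17 \cdot 6^{n}}{9}.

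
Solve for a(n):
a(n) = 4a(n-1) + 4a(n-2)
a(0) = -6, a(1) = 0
Characteristic equation: x² - 4x - 4 = 0.
Discriminant Δ = (4)² + 4·(4) = 32.
Roots r₁,₂ = (4 ± √32)/2, so r₁ = 2 + 2 \sqrt{2}, r₂ = 2 - 2 \sqrt{2}.
General solution: a(n) = A·r₁^n + B·r₂^n.
From the initial conditions, A + B = -6 and r₁A + r₂B = 0.
Since r₁ - r₂ = √32: A = (0 - (-6)r₂)/√32 = -3 + \frac{3 \sqrt{2}}{2}, and B = -6 - A = -3 - \frac{3 \sqrt{2}}{2}.
So a(n) = \left(-3 + \frac{3 \sqrt{2}}{2}\right)\left(2 + 2 \sqrt{2}\right)^n + \left(-3 - \frac{3 \sqrt{2}}{2}\right)\left(2 - 2 \sqrt{2}\right)^n.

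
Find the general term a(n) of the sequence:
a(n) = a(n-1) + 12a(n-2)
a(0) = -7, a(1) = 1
Characteristic equation: x² - x - 12 = 0, which factors as (x - (-3))(x - (4)) = 0.
Roots r₁ = -3, r₂ = 4 (distinct).
General solution: a(n) = A·(-3)^n + B·(4)^n.
From a(0) = -7: A + B = -7.
From a(1) = 1: -3A + 4B = 1.
Solving: A = - \frac{29}{7}, B = - \frac{20}{7}.
So a(n) = - \frac{29 \left(-3\right)^{n}}{7} - \frac{20 \cdot 4^{n}}{7}.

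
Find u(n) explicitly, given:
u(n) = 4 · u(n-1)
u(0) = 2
Pure geometric recurrence with ratio 4.
By induction u(n) = u(0) · (4)^n = 2 \cdot 4^{n}.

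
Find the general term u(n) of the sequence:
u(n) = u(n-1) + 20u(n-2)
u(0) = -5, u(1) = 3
Characteristic equation: x² - x - 20 = 0, which factors as (x - (-4))(x - (5)) = 0.
Roots r₁ = -4, r₂ = 5 (distinct).
General solution: u(n) = A·(-4)^n + B·(5)^n.
From u(0) = -5: A + B = -5.
From u(1) = 3: -4A + 5B = 3.
Solving: A = - \frac{28}{9}, B = - \frac{17}{9}.
So u(n) = - \frac{28 \left(-4\right)^{n}}{9} - \frac{17 \cdot 5^{n}}{9}.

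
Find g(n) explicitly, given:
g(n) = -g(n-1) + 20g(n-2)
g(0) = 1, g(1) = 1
Characteristic equation: x² + x - 20 = 0, which factors as (x - (-5))(x - (4)) = 0.
Roots r₁ = -5, r₂ = 4 (distinct).
General solution: g(n) = A·(-5)^n + B·(4)^n.
From g(0) = 1: A + B = 1.
From g(1) = 1: -5A + 4B = 1.
Solving: A = \frac{1}{3}, B = \frac{2}{3}.
So g(n) = \frac{\left(-5\right)^{n}}{3} + \frac{2 \cdot 4^{n}}{3}.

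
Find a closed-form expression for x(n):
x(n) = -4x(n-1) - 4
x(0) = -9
First-order linear non-homogeneous.
Homogeneous solution: x_h(n) = A·(-4)^n.
Try constant particular solution x_p = K: K = -4K - 4 ⇒ K = - \frac{4}{5}.
General: x(n) = A·(-4)^n - \frac{4}{5}.
Apply x(0) = -9: A - \frac{4}{5} = -9 ⇒ A = - \frac{41}{5}.
So x(n) = - \frac{41 \left(-4\right)^{n}}{5} - \frac{4}{5}.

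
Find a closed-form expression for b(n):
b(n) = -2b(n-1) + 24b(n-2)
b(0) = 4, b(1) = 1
Characteristic equation: x² + 2x - 24 = 0, which factors as (x - (-6))(x - (4)) = 0.
Roots r₁ = -6, r₂ = 4 (distinct).
General solution: b(n) = A·(-6)^n + B·(4)^n.
From b(0) = 4: A + B = 4.
From b(1) = 1: -6A + 4B = 1.
Solving: A = \frac{3}{2}, B = \frac{5}{2}.
So b(n) = \frac{3 \left(-6\right)^{n}}{2} + \frac{5 \cdot 4^{n}}{2}.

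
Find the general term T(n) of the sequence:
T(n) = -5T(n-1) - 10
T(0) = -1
First-order linear non-homogeneous.
Homogeneous solution: T_h(n) = A·(-5)^n.
Try constant particular solution T_p = K: K = -5K - 10 ⇒ K = - \frac{5}{3}.
General: T(n) = A·(-5)^n - \frac{5}{3}.
Apply T(0) = -1: A - \frac{5}{3} = -1 ⇒ A = \frac{2}{3}.
So T(n) = \frac{2 \left(-5\right)^{n}}{3} - \frac{5}{3}.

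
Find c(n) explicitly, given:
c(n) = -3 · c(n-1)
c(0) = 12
Pure geometric recurrence with ratio -3.
By induction c(n) = c(0) · (-3)^n = 12 \left(-3\right)^{n}.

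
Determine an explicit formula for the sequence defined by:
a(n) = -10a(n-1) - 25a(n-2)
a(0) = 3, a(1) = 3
Characteristic equation: x² + 10x + 25 = 0, which is (x - (-5))².
Repeated root r = -5.
General solution: a(n) = (A + Bn)·(-5)^n.
From a(0) = 3: A = 3.
From a(1) = 3: (A + B)·(-5) = 3 ⇒ B = - \frac{18}{5}.
So a(n) = \left(3 - \frac{18 n}{5}\right) \cdot (-5)^n.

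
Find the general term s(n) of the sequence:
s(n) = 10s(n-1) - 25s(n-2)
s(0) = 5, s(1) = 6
Characteristic equation: x² - 10x + 25 = 0, which is (x - (5))².
Repeated root r = 5.
General solution: s(n) = (A + Bn)·(5)^n.
From s(0) = 5: A = 5.
From s(1) = 6: (A + B)·(5) = 6 ⇒ B = - \frac{19}{5}.
So s(n) = \left(5 - \frac{19 n}{5}\right) \cdot (5)^n.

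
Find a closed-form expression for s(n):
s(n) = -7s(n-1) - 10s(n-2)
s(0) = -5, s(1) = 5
Characteristic equation: x² + 7x + 10 = 0, which factors as (x - (-5))(x - (-2)) = 0.
Roots r₁ = -5, r₂ = -2 (distinct).
General solution: s(n) = A·(-5)^n + B·(-2)^n.
From s(0) = -5: A + B = -5.
From s(1) = 5: -5A - 2B = 5.
Solving: A = \frac{5}{3}, B = - \frac{20}{3}.
So s(n) = - \frac{20 \left(-2\right)^{n}}{3} + \frac{5 \left(-5\right)^{n}}{3}.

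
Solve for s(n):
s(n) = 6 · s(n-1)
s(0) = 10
Pure geometric recurrence with ratio 6.
By induction s(n) = s(0) · (6)^n = 10 \cdot 6^{n}.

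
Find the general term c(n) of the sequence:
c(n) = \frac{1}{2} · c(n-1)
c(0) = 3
Pure geometric recurrence with ratio \frac{1}{2}.
By induction c(n) = c(0) · (\frac{1}{2})^n = 3 \cdot 2^{- n}.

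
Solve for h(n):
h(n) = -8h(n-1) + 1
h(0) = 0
First-order linear non-homogeneous.
Homogeneous solution: h_h(n) = A·(-8)^n.
Try constant particular solution h_p = K: K = -8K + 1 ⇒ K = \frac{1}{9}.
General: h(n) = A·(-8)^n + \frac{1}{9}.
Apply h(0) = 0: A + \frac{1}{9} = 0 ⇒ A = - \frac{1}{9}.
So h(n) = \frac{1}{9} - \frac{\left(-8\right)^{n}}{9}.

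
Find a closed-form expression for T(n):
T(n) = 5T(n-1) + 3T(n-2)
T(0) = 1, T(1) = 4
Characteristic equation: x² - 5x - 3 = 0.
Discriminant Δ = (5)² + 4·(3) = 37.
Roots r₁,₂ = (5 ± √37)/2, so r₁ = \frac{5}{2} + \frac{\sqrt{37}}{2}, r₂ = \frac{5}{2} - \frac{\sqrt{37}}{2}.
General solution: T(n) = A·r₁^n + B·r₂^n.
From the initial conditions, A + B = 1 and r₁A + r₂B = 4.
Since r₁ - r₂ = √37: A = (4 - (1)r₂)/√37 = \frac{3 \sqrt{37}}{74} + \frac{1}{2}, and B = 1 - A = \frac{1}{2} - \frac{3 \sqrt{37}}{74}.
So T(n) = \left(\frac{3 \sqrt{37}}{74} + \frac{1}{2}\right)\left(\frac{5}{2} + \frac{\sqrt{37}}{2}\right)^n + \left(\frac{1}{2} - \frac{3 \sqrt{37}}{74}\right)\left(\frac{5}{2} - \frac{\sqrt{37}}{2}\right)^n.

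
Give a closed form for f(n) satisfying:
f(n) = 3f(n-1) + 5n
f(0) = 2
First-order linear with linear forcing.
Homogeneous solution: f_h(n) = A·(3)^n.
Try particular f_p(n) = pn + q. Substituting:
  pn + q = 3(p(n-1) + q) + 5n.
Matching the n-coefficient: p = 3p + 5 ⇒ p = - \frac{5}{2}.
Matching constants: q = -3p + 3q ⇒ q = - \frac{15}{4}.
General: f(n) = A·(3)^n - \frac{5 n}{2} - \frac{15}{4}.
Apply f(0) = 2: A - \frac{15}{4} = 2 ⇒ A = \frac{23}{4}.
So f(n) = \frac{23 \cdot 3^{n}}{4} - \frac{5 n}{2} - \frac{15}{4}.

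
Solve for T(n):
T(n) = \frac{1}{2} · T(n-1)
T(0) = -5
Pure geometric recurrence with ratio \frac{1}{2}.
By induction T(n) = T(0) · (\frac{1}{2})^n = - 5 \cdot 2^{- n}.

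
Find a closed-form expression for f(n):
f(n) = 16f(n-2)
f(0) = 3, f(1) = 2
Characteristic equation: x² - 16 = 0, which factors as (x - (-4))(x - (4)) = 0.
Roots r₁ = -4, r₂ = 4 (distinct).
General solution: f(n) = A·(-4)^n + B·(4)^n.
From f(0) = 3: A + B = 3.
From f(1) = 2: -4A + 4B = 2.
Solving: A = \frac{5}{4}, B = \frac{7}{4}.
So f(n) = \frac{5 \left(-4\right)^{n}}{4} + \frac{7 \cdot 4^{n}}{4}.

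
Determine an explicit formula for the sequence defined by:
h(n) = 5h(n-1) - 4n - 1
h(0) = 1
First-order linear with linear forcing.
Homogeneous solution: h_h(n) = A·(5)^n.
Try particular h_p(n) = pn + q. Substituting:
  pn + q = 5(p(n-1) + q) - 4n - 1.
Matching the n-coefficient: p = 5p - 4 ⇒ p = 1.
Matching constants: q = -5p + 5q - 1 ⇒ q = \frac{3}{2}.
General: h(n) = A·(5)^n + n + \frac{3}{2}.
Apply h(0) = 1: A + \frac{3}{2} = 1 ⇒ A = - \frac{1}{2}.
So h(n) = - \frac{5^{n}}{2} + n + \frac{3}{2}.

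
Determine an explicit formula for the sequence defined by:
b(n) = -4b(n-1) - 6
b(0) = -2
First-order linear non-homogeneous.
Homogeneous solution: b_h(n) = A·(-4)^n.
Try constant particular solution b_p = K: K = -4K - 6 ⇒ K = - \frac{6}{5}.
General: b(n) = A·(-4)^n - \frac{6}{5}.
Apply b(0) = -2: A - \frac{6}{5} = -2 ⇒ A = - \frac{4}{5}.
So b(n) = - \frac{4 \left(-4\right)^{n}}{5} - \frac{6}{5}.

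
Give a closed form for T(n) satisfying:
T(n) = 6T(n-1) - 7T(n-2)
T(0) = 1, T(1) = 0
Characteristic equation: x² - 6x + 7 = 0.
Discriminant Δ = (6)² + 4·(-7) = 8.
Roots r₁,₂ = (6 ± √8)/2, so r₁ = \sqrt{2} + 3, r₂ = 3 - \sqrt{2}.
General solution: T(n) = A·r₁^n + B·r₂^n.
From the initial conditions, A + B = 1 and r₁A + r₂B = 0.
Since r₁ - r₂ = √8: A = (0 - (1)r₂)/√8 = \frac{1}{2} - \frac{3 \sqrt{2}}{4}, and B = 1 - A = \frac{1}{2} + \frac{3 \sqrt{2}}{4}.
So T(n) = \left(\frac{1}{2} - \frac{3 \sqrt{2}}{4}\right)\left(\sqrt{2} + 3\right)^n + \left(\frac{1}{2} + \frac{3 \sqrt{2}}{4}\right)\left(3 - \sqrt{2}\right)^n.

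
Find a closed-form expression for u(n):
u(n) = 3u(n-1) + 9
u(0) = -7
First-order linear non-homogeneous.
Homogeneous solution: u_h(n) = A·(3)^n.
Try constant particular solution u_p = K: K = 3K + 9 ⇒ K = - \frac{9}{2}.
General: u(n) = A·(3)^n - \frac{9}{2}.
Apply u(0) = -7: A - \frac{9}{2} = -7 ⇒ A = - \frac{5}{2}.
So u(n) = - \frac{5 \cdot 3^{n}}{2} - \frac{9}{2}.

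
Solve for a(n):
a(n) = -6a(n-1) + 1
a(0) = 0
First-order linear non-homogeneous.
Homogeneous solution: a_h(n) = A·(-6)^n.
Try constant particular solution a_p = K: K = -6K + 1 ⇒ K = \frac{1}{7}.
General: a(n) = A·(-6)^n + \frac{1}{7}.
Apply a(0) = 0: A + \frac{1}{7} = 0 ⇒ A = - \frac{1}{7}.
So a(n) = \frac{1}{7} - \frac{\left(-6\right)^{n}}{7}.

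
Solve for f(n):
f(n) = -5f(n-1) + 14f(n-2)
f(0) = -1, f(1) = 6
Characteristic equation: x² + 5x - 14 = 0, which factors as (x - (2))(x - (-7)) = 0.
Roots r₁ = 2, r₂ = -7 (distinct).
General solution: f(n) = A·(2)^n + B·(-7)^n.
From f(0) = -1: A + B = -1.
From f(1) = 6: 2A - 7B = 6.
Solving: A = - \frac{1}{9}, B = - \frac{8}{9}.
So f(n) = - \frac{8 \left(-7\right)^{n}}{9} - \frac{2^{n}}{9}.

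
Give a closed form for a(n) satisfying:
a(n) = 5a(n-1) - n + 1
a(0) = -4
First-order linear with linear forcing.
Homogeneous solution: a_h(n) = A·(5)^n.
Try particular a_p(n) = pn + q. Substituting:
  pn + q = 5(p(n-1) + q) - n + 1.
Matching the n-coefficient: p = 5p - 1 ⇒ p = \frac{1}{4}.
Matching constants: q = -5p + 5q + 1 ⇒ q = \frac{1}{16}.
General: a(n) = A·(5)^n + \frac{n}{4} + \frac{1}{16}.
Apply a(0) = -4: A + \frac{1}{16} = -4 ⇒ A = - \frac{65}{16}.
So a(n) = - \frac{65 \cdot 5^{n}}{16} + \frac{n}{4} + \frac{1}{16}.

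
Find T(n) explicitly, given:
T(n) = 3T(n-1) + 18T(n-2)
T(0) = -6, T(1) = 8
Characteristic equation: x² - 3x - 18 = 0, which factors as (x - (-3))(x - (6)) = 0.
Roots r₁ = -3, r₂ = 6 (distinct).
General solution: T(n) = A·(-3)^n + B·(6)^n.
From T(0) = -6: A + B = -6.
From T(1) = 8: -3A + 6B = 8.
Solving: A = - \frac{44}{9}, B = - \frac{10}{9}.
So T(n) = - \frac{44 \left(-3\right)^{n}}{9} - \frac{10 \cdot 6^{n}}{9}.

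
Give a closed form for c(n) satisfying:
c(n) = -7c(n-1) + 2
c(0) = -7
First-order linear non-homogeneous.
Homogeneous solution: c_h(n) = A·(-7)^n.
Try constant particular solution c_p = K: K = -7K + 2 ⇒ K = \frac{1}{4}.
General: c(n) = A·(-7)^n + \frac{1}{4}.
Apply c(0) = -7: A + \frac{1}{4} = -7 ⇒ A = - \frac{29}{4}.
So c(n) = \frac{1}{4} - \frac{29 \left(-7\right)^{n}}{4}.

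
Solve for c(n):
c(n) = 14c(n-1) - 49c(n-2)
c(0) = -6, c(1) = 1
Characteristic equation: x² - 14x + 49 = 0, which is (x - (7))².
Repeated root r = 7.
General solution: c(n) = (A + Bn)·(7)^n.
From c(0) = -6: A = -6.
From c(1) = 1: (A + B)·(7) = 1 ⇒ B = \frac{43}{7}.
So c(n) = \left(\frac{43 n}{7} - 6\right) \cdot (7)^n.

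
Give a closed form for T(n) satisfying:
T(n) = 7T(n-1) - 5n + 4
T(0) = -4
First-order linear with linear forcing.
Homogeneous solution: T_h(n) = A·(7)^n.
Try particular T_p(n) = pn + q. Substituting:
  pn + q = 7(p(n-1) + q) - 5n + 4.
Matching the n-coefficient: p = 7p - 5 ⇒ p = \frac{5}{6}.
Matching constants: q = -7p + 7q + 4 ⇒ q = \frac{11}{36}.
General: T(n) = A·(7)^n + \frac{5 n}{6} + \frac{11}{36}.
Apply T(0) = -4: A + \frac{11}{36} = -4 ⇒ A = - \frac{155}{36}.
So T(n) = - \frac{155 \cdot 7^{n}}{36} + \frac{5 n}{6} + \frac{11}{36}.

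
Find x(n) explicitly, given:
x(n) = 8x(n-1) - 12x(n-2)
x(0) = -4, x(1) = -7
Characteristic equation: x² - 8x + 12 = 0, which factors as (x - (6))(x - (2)) = 0.
Roots r₁ = 6, r₂ = 2 (distinct).
General solution: x(n) = A·(6)^n + B·(2)^n.
From x(0) = -4: A + B = -4.
From x(1) = -7: 6A + 2B = -7.
Solving: A = \frac{1}{4}, B = - \frac{17}{4}.
So x(n) = - \frac{17 \cdot 2^{n}}{4} + \frac{6^{n}}{4}.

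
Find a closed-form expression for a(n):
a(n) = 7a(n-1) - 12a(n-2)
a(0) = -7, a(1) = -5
Characteristic equation: x² - 7x + 12 = 0, which factors as (x - (4))(x - (3)) = 0.
Roots r₁ = 4, r₂ = 3 (distinct).
General solution: a(n) = A·(4)^n + B·(3)^n.
From a(0) = -7: A + B = -7.
From a(1) = -5: 4A + 3B = -5.
Solving: A = 16, B = -23.
So a(n) = - 23 \cdot 3^{n} + 16 \cdot 4^{n}.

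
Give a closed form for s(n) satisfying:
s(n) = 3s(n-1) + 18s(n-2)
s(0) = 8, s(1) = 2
Characteristic equation: x² - 3x - 18 = 0, which factors as (x - (-3))(x - (6)) = 0.
Roots r₁ = -3, r₂ = 6 (distinct).
General solution: s(n) = A·(-3)^n + B·(6)^n.
From s(0) = 8: A + B = 8.
From s(1) = 2: -3A + 6B = 2.
Solving: A = \frac{46}{9}, B = \frac{26}{9}.
So s(n) = \frac{46 \left(-3\right)^{n}}{9} + \frac{26 \cdot 6^{n}}{9}.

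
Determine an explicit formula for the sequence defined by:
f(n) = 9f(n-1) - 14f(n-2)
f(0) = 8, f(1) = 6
Characteristic equation: x² - 9x + 14 = 0, which factors as (x - (7))(x - (2)) = 0.
Roots r₁ = 7, r₂ = 2 (distinct).
General solution: f(n) = A·(7)^n + B·(2)^n.
From f(0) = 8: A + B = 8.
From f(1) = 6: 7A + 2B = 6.
Solving: A = -2, B = 10.
So f(n) = 10 \cdot 2^{n} - 2 \cdot 7^{n}.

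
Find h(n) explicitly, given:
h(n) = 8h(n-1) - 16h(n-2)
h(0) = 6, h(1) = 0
Characteristic equation: x² - 8x + 16 = 0, which is (x - (4))².
Repeated root r = 4.
General solution: h(n) = (A + Bn)·(4)^n.
From h(0) = 6: A = 6.
From h(1) = 0: (A + B)·(4) = 0 ⇒ B = -6.
So h(n) = \left(6 - 6 n\right) \cdot (4)^n.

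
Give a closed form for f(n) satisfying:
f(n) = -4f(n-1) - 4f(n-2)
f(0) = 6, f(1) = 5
Characteristic equation: x² + 4x + 4 = 0, which is (x - (-2))².
Repeated root r = -2.
General solution: f(n) = (A + Bn)·(-2)^n.
From f(0) = 6: A = 6.
From f(1) = 5: (A + B)·(-2) = 5 ⇒ B = - \frac{17}{2}.
So f(n) = \left(6 - \frac{17 n}{2}\right) \cdot (-2)^n.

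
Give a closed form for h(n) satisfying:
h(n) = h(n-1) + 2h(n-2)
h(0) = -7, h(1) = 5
Characteristic equation: x² - x - 2 = 0, which factors as (x - (-1))(x - (2)) = 0.
Roots r₁ = -1, r₂ = 2 (distinct).
General solution: h(n) = A·(-1)^n + B·(2)^n.
From h(0) = -7: A + B = -7.
From h(1) = 5: -A + 2B = 5.
Solving: A = - \frac{19}{3}, B = - \frac{2}{3}.
So h(n) = - \frac{19 \left(-1\right)^{n}}{3} - \frac{2 \cdot 2^{n}}{3}.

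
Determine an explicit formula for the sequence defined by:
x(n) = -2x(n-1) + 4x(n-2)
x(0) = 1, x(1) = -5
Characteristic equation: x² + 2x - 4 = 0.
Discriminant Δ = (-2)² + 4·(4) = 20.
Roots r₁,₂ = (-2 ± √20)/2, so r₁ = -1 + \sqrt{5}, r₂ = - \sqrt{5} - 1.
General solution: x(n) = A·r₁^n + B·r₂^n.
From the initial conditions, A + B = 1 and r₁A + r₂B = -5.
Since r₁ - r₂ = √20: A = (-5 - (1)r₂)/√20 = \frac{1}{2} - \frac{2 \sqrt{5}}{5}, and B = 1 - A = \frac{1}{2} + \frac{2 \sqrt{5}}{5}.
So x(n) = \left(\frac{1}{2} - \frac{2 \sqrt{5}}{5}\right)\left(-1 + \sqrt{5}\right)^n + \left(\frac{1}{2} + \frac{2 \sqrt{5}}{5}\right)\left(- \sqrt{5} - 1\right)^n.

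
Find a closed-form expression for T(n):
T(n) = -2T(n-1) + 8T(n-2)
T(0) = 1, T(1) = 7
Characteristic equation: x² + 2x - 8 = 0, which factors as (x - (2))(x - (-4)) = 0.
Roots r₁ = 2, r₂ = -4 (distinct).
General solution: T(n) = A·(2)^n + B·(-4)^n.
From T(0) = 1: A + B = 1.
From T(1) = 7: 2A - 4B = 7.
Solving: A = \frac{11}{6}, B = - \frac{5}{6}.
So T(n) = - \frac{5 \left(-4\right)^{n}}{6} + \frac{11 \cdot 2^{n}}{6}.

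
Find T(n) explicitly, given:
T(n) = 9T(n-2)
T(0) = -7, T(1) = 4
Characteristic equation: x² - 9 = 0, which factors as (x - (-3))(x - (3)) = 0.
Roots r₁ = -3, r₂ = 3 (distinct).
General solution: T(n) = A·(-3)^n + B·(3)^n.
From T(0) = -7: A + B = -7.
From T(1) = 4: -3A + 3B = 4.
Solving: A = - \frac{25}{6}, B = - \frac{17}{6}.
So T(n) = - \frac{25 \left(-3\right)^{n}}{6} - \frac{17 \cdot 3^{n}}{6}.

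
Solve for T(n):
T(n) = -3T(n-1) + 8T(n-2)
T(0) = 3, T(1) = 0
Characteristic equation: x² + 3x - 8 = 0.
Discriminant Δ = (-3)² + 4·(8) = 41.
Roots r₁,₂ = (-3 ± √41)/2, so r₁ = - \frac{3}{2} + \frac{\sqrt{41}}{2}, r₂ = - \frac{\sqrt{41}}{2} - \frac{3}{2}.
General solution: T(n) = A·r₁^n + B·r₂^n.
From the initial conditions, A + B = 3 and r₁A + r₂B = 0.
Since r₁ - r₂ = √41: A = (0 - (3)r₂)/√41 = \frac{9 \sqrt{41}}{82} + \frac{3}{2}, and B = 3 - A = \frac{3}{2} - \frac{9 \sqrt{41}}{82}.
So T(n) = \left(\frac{9 \sqrt{41}}{82} + \frac{3}{2}\right)\left(- \frac{3}{2} + \frac{\sqrt{41}}{2}\right)^n + \left(\frac{3}{2} - \frac{9 \sqrt{41}}{82}\right)\left(- \frac{\sqrt{41}}{2} - \frac{3}{2}\right)^n.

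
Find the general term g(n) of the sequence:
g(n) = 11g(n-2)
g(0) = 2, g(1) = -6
Characteristic equation: x² - 11 = 0.
Discriminant Δ = (0)² + 4·(11) = 44.
Roots r₁,₂ = (0 ± √44)/2, so r₁ = \sqrt{11}, r₂ = - \sqrt{11}.
General solution: g(n) = A·r₁^n + B·r₂^n.
From the initial conditions, A + B = 2 and r₁A + r₂B = -6.
Since r₁ - r₂ = √44: A = (-6 - (2)r₂)/√44 = 1 - \frac{3 \sqrt{11}}{11}, and B = 2 - A = \frac{3 \sqrt{11}}{11} + 1.
So g(n) = \left(1 - \frac{3 \sqrt{11}}{11}\right)\left(\sqrt{11}\right)^n + \left(\frac{3 \sqrt{11}}{11} + 1\right)\left(- \sqrt{11}\right)^n.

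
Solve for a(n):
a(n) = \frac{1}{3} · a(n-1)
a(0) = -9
Pure geometric recurrence with ratio \frac{1}{3}.
By induction a(n) = a(0) · (\frac{1}{3})^n = - 9 \cdot 3^{- n}.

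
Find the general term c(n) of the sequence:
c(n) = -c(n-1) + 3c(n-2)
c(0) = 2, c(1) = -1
Characteristic equation: x² + x - 3 = 0.
Discriminant Δ = (-1)² + 4·(3) = 13.
Roots r₁,₂ = (-1 ± √13)/2, so r₁ = - \frac{1}{2} + \frac{\sqrt{13}}{2}, r₂ = - \frac{\sqrt{13}}{2} - \frac{1}{2}.
General solution: c(n) = A·r₁^n + B·r₂^n.
From the initial conditions, A + B = 2 and r₁A + r₂B = -1.
Since r₁ - r₂ = √13: A = (-1 - (2)r₂)/√13 = 1, and B = 2 - A = 1.
So c(n) = \left(1\right)\left(- \frac{1}{2} + \frac{\sqrt{13}}{2}\right)^n + \left(1\right)\left(- \frac{\sqrt{13}}{2} - \frac{1}{2}\right)^n.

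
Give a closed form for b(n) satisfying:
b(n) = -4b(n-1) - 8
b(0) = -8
First-order linear non-homogeneous.
Homogeneous solution: b_h(n) = A·(-4)^n.
Try constant particular solution b_p = K: K = -4K - 8 ⇒ K = - \frac{8}{5}.
General: b(n) = A·(-4)^n - \frac{8}{5}.
Apply b(0) = -8: A - \frac{8}{5} = -8 ⇒ A = - \frac{32}{5}.
So b(n) = - \frac{32 \left(-4\right)^{n}}{5} - \frac{8}{5}.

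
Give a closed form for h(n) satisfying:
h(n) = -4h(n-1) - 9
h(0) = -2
First-order linear non-homogeneous.
Homogeneous solution: h_h(n) = A·(-4)^n.
Try constant particular solution h_p = K: K = -4K - 9 ⇒ K = - \frac{9}{5}.
General: h(n) = A·(-4)^n - \frac{9}{5}.
Apply h(0) = -2: A - \frac{9}{5} = -2 ⇒ A = - \frac{1}{5}.
So h(n) = - \frac{\left(-4\right)^{n}}{5} - \frac{9}{5}.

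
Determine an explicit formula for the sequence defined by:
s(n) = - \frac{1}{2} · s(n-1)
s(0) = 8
Pure geometric recurrence with ratio - \frac{1}{2}.
By induction s(n) = s(0) · (- \frac{1}{2})^n = 8 \left(- \frac{1}{2}\right)^{n}.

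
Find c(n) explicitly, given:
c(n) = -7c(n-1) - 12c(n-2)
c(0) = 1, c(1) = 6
Characteristic equation: x² + 7x + 12 = 0, which factors as (x - (-4))(x - (-3)) = 0.
Roots r₁ = -4, r₂ = -3 (distinct).
General solution: c(n) = A·(-4)^n + B·(-3)^n.
From c(0) = 1: A + B = 1.
From c(1) = 6: -4A - 3B = 6.
Solving: A = -9, B = 10.
So c(n) = 10 \left(-3\right)^{n} - 9 \left(-4\right)^{n}.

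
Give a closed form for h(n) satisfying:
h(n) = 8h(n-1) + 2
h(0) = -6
First-order linear non-homogeneous.
Homogeneous solution: h_h(n) = A·(8)^n.
Try constant particular solution h_p = K: K = 8K + 2 ⇒ K = - \frac{2}{7}.
General: h(n) = A·(8)^n - \frac{2}{7}.
Apply h(0) = -6: A - \frac{2}{7} = -6 ⇒ A = - \frac{40}{7}.
So h(n) = - \frac{40 \cdot 8^{n}}{7} - \frac{2}{7}.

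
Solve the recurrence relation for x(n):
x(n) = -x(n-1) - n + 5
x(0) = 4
First-order linear with linear forcing.
Homogeneous solution: x_h(n) = A·(-1)^n.
Try particular x_p(n) = pn + q. Substituting:
  pn + q = -(p(n-1) + q) - n + 5.
Matching the n-coefficient: p = -p - 1 ⇒ p = - \frac{1}{2}.
Matching constants: q = p - q + 5 ⇒ q = \frac{9}{4}.
General: x(n) = A·(-1)^n - \frac{n}{2} + \frac{9}{4}.
Apply x(0) = 4: A + \frac{9}{4} = 4 ⇒ A = \frac{7}{4}.
So x(n) = \frac{7 \left(-1\right)^{n}}{4} - \frac{n}{2} + \frac{9}{4}.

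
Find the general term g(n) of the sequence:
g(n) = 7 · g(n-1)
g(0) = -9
Pure geometric recurrence with ratio 7.
By induction g(n) = g(0) · (7)^n = - 9 \cdot 7^{n}.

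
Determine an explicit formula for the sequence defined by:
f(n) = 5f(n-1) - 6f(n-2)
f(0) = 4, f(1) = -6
Characteristic equation: x² - 5x + 6 = 0, which factors as (x - (2))(x - (3)) = 0.
Roots r₁ = 2, r₂ = 3 (distinct).
General solution: f(n) = A·(2)^n + B·(3)^n.
From f(0) = 4: A + B = 4.
From f(1) = -6: 2A + 3B = -6.
Solving: A = 18, B = -14.
So f(n) = 18 \cdot 2^{n} - 14 \cdot 3^{n}.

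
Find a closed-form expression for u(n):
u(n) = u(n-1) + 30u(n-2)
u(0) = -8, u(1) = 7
Characteristic equation: x² - x - 30 = 0, which factors as (x - (-5))(x - (6)) = 0.
Roots r₁ = -5, r₂ = 6 (distinct).
General solution: u(n) = A·(-5)^n + B·(6)^n.
From u(0) = -8: A + B = -8.
From u(1) = 7: -5A + 6B = 7.
Solving: A = -5, B = -3.
So u(n) = - 5 \left(-5\right)^{n} - 3 \cdot 6^{n}.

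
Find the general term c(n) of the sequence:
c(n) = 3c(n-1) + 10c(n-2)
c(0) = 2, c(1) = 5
Characteristic equation: x² - 3x - 10 = 0, which factors as (x - (5))(x - (-2)) = 0.
Roots r₁ = 5, r₂ = -2 (distinct).
General solution: c(n) = A·(5)^n + B·(-2)^n.
From c(0) = 2: A + B = 2.
From c(1) = 5: 5A - 2B = 5.
Solving: A = \frac{9}{7}, B = \frac{5}{7}.
So c(n) = \frac{5 \left(-2\right)^{n}}{7} + \frac{9 \cdot 5^{n}}{7}.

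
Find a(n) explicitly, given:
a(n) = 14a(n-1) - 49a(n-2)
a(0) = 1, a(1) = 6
Characteristic equation: x² - 14x + 49 = 0, which is (x - (7))².
Repeated root r = 7.
General solution: a(n) = (A + Bn)·(7)^n.
From a(0) = 1: A = 1.
From a(1) = 6: (A + B)·(7) = 6 ⇒ B = - \frac{1}{7}.
So a(n) = \left(1 - \frac{n}{7}\right) \cdot (7)^n.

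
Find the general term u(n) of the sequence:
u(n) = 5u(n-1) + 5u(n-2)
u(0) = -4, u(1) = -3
Characteristic equation: x² - 5x - 5 = 0.
Discriminant Δ = (5)² + 4·(5) = 45.
Roots r₁,₂ = (5 ± √45)/2, so r₁ = \frac{5}{2} + \frac{3 \sqrt{5}}{2}, r₂ = \frac{5}{2} - \frac{3 \sqrt{5}}{2}.
General solution: u(n) = A·r₁^n + B·r₂^n.
From the initial conditions, A + B = -4 and r₁A + r₂B = -3.
Since r₁ - r₂ = √45: A = (-3 - (-4)r₂)/√45 = -2 + \frac{7 \sqrt{5}}{15}, and B = -4 - A = -2 - \frac{7 \sqrt{5}}{15}.
So u(n) = \left(-2 + \frac{7 \sqrt{5}}{15}\right)\left(\frac{5}{2} + \frac{3 \sqrt{5}}{2}\right)^n + \left(-2 - \frac{7 \sqrt{5}}{15}\right)\left(\frac{5}{2} - \frac{3 \sqrt{5}}{2}\right)^n.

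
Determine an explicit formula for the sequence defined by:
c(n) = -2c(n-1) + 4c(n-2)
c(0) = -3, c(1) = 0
Characteristic equation: x² + 2x - 4 = 0.
Discriminant Δ = (-2)² + 4·(4) = 20.
Roots r₁,₂ = (-2 ± √20)/2, so r₁ = -1 + \sqrt{5}, r₂ = - \sqrt{5} - 1.
General solution: c(n) = A·r₁^n + B·r₂^n.
From the initial conditions, A + B = -3 and r₁A + r₂B = 0.
Since r₁ - r₂ = √20: A = (0 - (-3)r₂)/√20 = - \frac{3}{2} - \frac{3 \sqrt{5}}{10}, and B = -3 - A = - \frac{3}{2} + \frac{3 \sqrt{5}}{10}.
So c(n) = \left(- \frac{3}{2} - \frac{3 \sqrt{5}}{10}\right)\left(-1 + \sqrt{5}\right)^n + \left(- \frac{3}{2} + \frac{3 \sqrt{5}}{10}\right)\left(- \sqrt{5} - 1\right)^n.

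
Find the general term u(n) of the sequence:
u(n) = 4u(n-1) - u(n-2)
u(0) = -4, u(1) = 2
Characteristic equation: x² - 4x + 1 = 0.
Discriminant Δ = (4)² + 4·(-1) = 12.
Roots r₁,₂ = (4 ± √12)/2, so r₁ = \sqrt{3} + 2, r₂ = 2 - \sqrt{3}.
General solution: u(n) = A·r₁^n + B·r₂^n.
From the initial conditions, A + B = -4 and r₁A + r₂B = 2.
Since r₁ - r₂ = √12: A = (2 - (-4)r₂)/√12 = -2 + \frac{5 \sqrt{3}}{3}, and B = -4 - A = - \frac{5 \sqrt{3}}{3} - 2.
So u(n) = \left(-2 + \frac{5 \sqrt{3}}{3}\right)\left(\sqrt{3} + 2\right)^n + \left(- \frac{5 \sqrt{3}}{3} - 2\right)\left(2 - \sqrt{3}\right)^n.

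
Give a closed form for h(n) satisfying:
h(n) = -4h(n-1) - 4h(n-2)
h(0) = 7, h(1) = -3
Characteristic equation: x² + 4x + 4 = 0, which is (x - (-2))².
Repeated root r = -2.
General solution: h(n) = (A + Bn)·(-2)^n.
From h(0) = 7: A = 7.
From h(1) = -3: (A + B)·(-2) = -3 ⇒ B = - \frac{11}{2}.
So h(n) = \left(7 - \frac{11 n}{2}\right) \cdot (-2)^n.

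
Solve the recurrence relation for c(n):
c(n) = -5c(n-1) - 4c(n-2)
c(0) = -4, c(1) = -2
Characteristic equation: x² + 5x + 4 = 0, which factors as (x - (-1))(x - (-4)) = 0.
Roots r₁ = -1, r₂ = -4 (distinct).
General solution: c(n) = A·(-1)^n + B·(-4)^n.
From c(0) = -4: A + B = -4.
From c(1) = -2: -A - 4B = -2.
Solving: A = -6, B = 2.
So c(n) = - 6 \left(-1\right)^{n} + 2 \left(-4\right)^{n}.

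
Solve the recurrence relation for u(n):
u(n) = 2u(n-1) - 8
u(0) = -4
First-order linear non-homogeneous.
Homogeneous solution: u_h(n) = A·(2)^n.
Try constant particular solution u_p = K: K = 2K - 8 ⇒ K = 8.
General: u(n) = A·(2)^n + 8.
Apply u(0) = -4: A + 8 = -4 ⇒ A = -12.
So u(n) = 8 - 12 \cdot 2^{n}.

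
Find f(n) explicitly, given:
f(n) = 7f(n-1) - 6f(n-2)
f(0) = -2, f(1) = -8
Characteristic equation: x² - 7x + 6 = 0, which factors as (x - (6))(x - (1)) = 0.
Roots r₁ = 6, r₂ = 1 (distinct).
General solution: f(n) = A·(6)^n + B·(1)^n.
From f(0) = -2: A + B = -2.
From f(1) = -8: 6A + B = -8.
Solving: A = - \frac{6}{5}, B = - \frac{4}{5}.
So f(n) = - \frac{6 \cdot 6^{n}}{5} - \frac{4}{5}.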